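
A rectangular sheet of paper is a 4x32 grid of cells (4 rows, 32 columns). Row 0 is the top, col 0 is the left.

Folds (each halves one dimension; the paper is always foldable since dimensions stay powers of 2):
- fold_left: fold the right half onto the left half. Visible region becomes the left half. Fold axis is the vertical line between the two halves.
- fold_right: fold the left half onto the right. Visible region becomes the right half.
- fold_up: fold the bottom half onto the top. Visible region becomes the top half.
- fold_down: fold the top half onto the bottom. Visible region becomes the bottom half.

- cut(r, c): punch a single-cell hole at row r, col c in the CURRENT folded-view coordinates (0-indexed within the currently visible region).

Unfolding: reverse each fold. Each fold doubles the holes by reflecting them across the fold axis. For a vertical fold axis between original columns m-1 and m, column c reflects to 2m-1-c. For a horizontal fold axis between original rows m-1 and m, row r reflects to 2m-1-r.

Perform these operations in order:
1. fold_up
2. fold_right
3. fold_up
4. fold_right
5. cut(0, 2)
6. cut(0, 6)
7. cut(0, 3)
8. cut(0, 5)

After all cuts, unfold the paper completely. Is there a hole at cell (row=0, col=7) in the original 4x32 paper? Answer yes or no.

Answer: no

Derivation:
Op 1 fold_up: fold axis h@2; visible region now rows[0,2) x cols[0,32) = 2x32
Op 2 fold_right: fold axis v@16; visible region now rows[0,2) x cols[16,32) = 2x16
Op 3 fold_up: fold axis h@1; visible region now rows[0,1) x cols[16,32) = 1x16
Op 4 fold_right: fold axis v@24; visible region now rows[0,1) x cols[24,32) = 1x8
Op 5 cut(0, 2): punch at orig (0,26); cuts so far [(0, 26)]; region rows[0,1) x cols[24,32) = 1x8
Op 6 cut(0, 6): punch at orig (0,30); cuts so far [(0, 26), (0, 30)]; region rows[0,1) x cols[24,32) = 1x8
Op 7 cut(0, 3): punch at orig (0,27); cuts so far [(0, 26), (0, 27), (0, 30)]; region rows[0,1) x cols[24,32) = 1x8
Op 8 cut(0, 5): punch at orig (0,29); cuts so far [(0, 26), (0, 27), (0, 29), (0, 30)]; region rows[0,1) x cols[24,32) = 1x8
Unfold 1 (reflect across v@24): 8 holes -> [(0, 17), (0, 18), (0, 20), (0, 21), (0, 26), (0, 27), (0, 29), (0, 30)]
Unfold 2 (reflect across h@1): 16 holes -> [(0, 17), (0, 18), (0, 20), (0, 21), (0, 26), (0, 27), (0, 29), (0, 30), (1, 17), (1, 18), (1, 20), (1, 21), (1, 26), (1, 27), (1, 29), (1, 30)]
Unfold 3 (reflect across v@16): 32 holes -> [(0, 1), (0, 2), (0, 4), (0, 5), (0, 10), (0, 11), (0, 13), (0, 14), (0, 17), (0, 18), (0, 20), (0, 21), (0, 26), (0, 27), (0, 29), (0, 30), (1, 1), (1, 2), (1, 4), (1, 5), (1, 10), (1, 11), (1, 13), (1, 14), (1, 17), (1, 18), (1, 20), (1, 21), (1, 26), (1, 27), (1, 29), (1, 30)]
Unfold 4 (reflect across h@2): 64 holes -> [(0, 1), (0, 2), (0, 4), (0, 5), (0, 10), (0, 11), (0, 13), (0, 14), (0, 17), (0, 18), (0, 20), (0, 21), (0, 26), (0, 27), (0, 29), (0, 30), (1, 1), (1, 2), (1, 4), (1, 5), (1, 10), (1, 11), (1, 13), (1, 14), (1, 17), (1, 18), (1, 20), (1, 21), (1, 26), (1, 27), (1, 29), (1, 30), (2, 1), (2, 2), (2, 4), (2, 5), (2, 10), (2, 11), (2, 13), (2, 14), (2, 17), (2, 18), (2, 20), (2, 21), (2, 26), (2, 27), (2, 29), (2, 30), (3, 1), (3, 2), (3, 4), (3, 5), (3, 10), (3, 11), (3, 13), (3, 14), (3, 17), (3, 18), (3, 20), (3, 21), (3, 26), (3, 27), (3, 29), (3, 30)]
Holes: [(0, 1), (0, 2), (0, 4), (0, 5), (0, 10), (0, 11), (0, 13), (0, 14), (0, 17), (0, 18), (0, 20), (0, 21), (0, 26), (0, 27), (0, 29), (0, 30), (1, 1), (1, 2), (1, 4), (1, 5), (1, 10), (1, 11), (1, 13), (1, 14), (1, 17), (1, 18), (1, 20), (1, 21), (1, 26), (1, 27), (1, 29), (1, 30), (2, 1), (2, 2), (2, 4), (2, 5), (2, 10), (2, 11), (2, 13), (2, 14), (2, 17), (2, 18), (2, 20), (2, 21), (2, 26), (2, 27), (2, 29), (2, 30), (3, 1), (3, 2), (3, 4), (3, 5), (3, 10), (3, 11), (3, 13), (3, 14), (3, 17), (3, 18), (3, 20), (3, 21), (3, 26), (3, 27), (3, 29), (3, 30)]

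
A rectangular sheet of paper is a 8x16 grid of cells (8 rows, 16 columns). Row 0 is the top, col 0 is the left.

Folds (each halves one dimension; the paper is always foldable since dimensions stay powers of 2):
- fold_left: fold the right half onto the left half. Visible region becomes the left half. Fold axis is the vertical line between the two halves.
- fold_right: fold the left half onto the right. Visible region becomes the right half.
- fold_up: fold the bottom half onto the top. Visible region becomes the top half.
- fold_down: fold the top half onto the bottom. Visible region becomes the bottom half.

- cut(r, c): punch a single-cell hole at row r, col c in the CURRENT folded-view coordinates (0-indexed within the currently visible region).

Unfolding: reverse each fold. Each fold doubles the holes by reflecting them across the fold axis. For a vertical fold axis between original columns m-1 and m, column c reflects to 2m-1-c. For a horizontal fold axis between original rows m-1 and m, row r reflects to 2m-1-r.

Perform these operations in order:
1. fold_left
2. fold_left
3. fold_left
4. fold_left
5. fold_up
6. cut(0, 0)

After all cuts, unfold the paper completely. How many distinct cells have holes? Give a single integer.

Answer: 32

Derivation:
Op 1 fold_left: fold axis v@8; visible region now rows[0,8) x cols[0,8) = 8x8
Op 2 fold_left: fold axis v@4; visible region now rows[0,8) x cols[0,4) = 8x4
Op 3 fold_left: fold axis v@2; visible region now rows[0,8) x cols[0,2) = 8x2
Op 4 fold_left: fold axis v@1; visible region now rows[0,8) x cols[0,1) = 8x1
Op 5 fold_up: fold axis h@4; visible region now rows[0,4) x cols[0,1) = 4x1
Op 6 cut(0, 0): punch at orig (0,0); cuts so far [(0, 0)]; region rows[0,4) x cols[0,1) = 4x1
Unfold 1 (reflect across h@4): 2 holes -> [(0, 0), (7, 0)]
Unfold 2 (reflect across v@1): 4 holes -> [(0, 0), (0, 1), (7, 0), (7, 1)]
Unfold 3 (reflect across v@2): 8 holes -> [(0, 0), (0, 1), (0, 2), (0, 3), (7, 0), (7, 1), (7, 2), (7, 3)]
Unfold 4 (reflect across v@4): 16 holes -> [(0, 0), (0, 1), (0, 2), (0, 3), (0, 4), (0, 5), (0, 6), (0, 7), (7, 0), (7, 1), (7, 2), (7, 3), (7, 4), (7, 5), (7, 6), (7, 7)]
Unfold 5 (reflect across v@8): 32 holes -> [(0, 0), (0, 1), (0, 2), (0, 3), (0, 4), (0, 5), (0, 6), (0, 7), (0, 8), (0, 9), (0, 10), (0, 11), (0, 12), (0, 13), (0, 14), (0, 15), (7, 0), (7, 1), (7, 2), (7, 3), (7, 4), (7, 5), (7, 6), (7, 7), (7, 8), (7, 9), (7, 10), (7, 11), (7, 12), (7, 13), (7, 14), (7, 15)]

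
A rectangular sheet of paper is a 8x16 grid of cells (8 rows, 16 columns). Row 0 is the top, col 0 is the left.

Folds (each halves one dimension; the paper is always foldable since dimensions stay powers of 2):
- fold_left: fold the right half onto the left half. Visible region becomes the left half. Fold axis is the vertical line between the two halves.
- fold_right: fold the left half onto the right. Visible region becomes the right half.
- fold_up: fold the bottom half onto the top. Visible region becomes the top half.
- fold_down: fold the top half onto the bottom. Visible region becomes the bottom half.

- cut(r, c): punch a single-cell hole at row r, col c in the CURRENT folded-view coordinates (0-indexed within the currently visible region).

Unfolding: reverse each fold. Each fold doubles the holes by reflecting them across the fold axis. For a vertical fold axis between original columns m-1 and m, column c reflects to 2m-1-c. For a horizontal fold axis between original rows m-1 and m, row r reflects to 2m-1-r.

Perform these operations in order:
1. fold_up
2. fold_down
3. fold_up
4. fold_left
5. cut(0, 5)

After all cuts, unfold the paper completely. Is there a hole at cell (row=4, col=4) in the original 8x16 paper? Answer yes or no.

Answer: no

Derivation:
Op 1 fold_up: fold axis h@4; visible region now rows[0,4) x cols[0,16) = 4x16
Op 2 fold_down: fold axis h@2; visible region now rows[2,4) x cols[0,16) = 2x16
Op 3 fold_up: fold axis h@3; visible region now rows[2,3) x cols[0,16) = 1x16
Op 4 fold_left: fold axis v@8; visible region now rows[2,3) x cols[0,8) = 1x8
Op 5 cut(0, 5): punch at orig (2,5); cuts so far [(2, 5)]; region rows[2,3) x cols[0,8) = 1x8
Unfold 1 (reflect across v@8): 2 holes -> [(2, 5), (2, 10)]
Unfold 2 (reflect across h@3): 4 holes -> [(2, 5), (2, 10), (3, 5), (3, 10)]
Unfold 3 (reflect across h@2): 8 holes -> [(0, 5), (0, 10), (1, 5), (1, 10), (2, 5), (2, 10), (3, 5), (3, 10)]
Unfold 4 (reflect across h@4): 16 holes -> [(0, 5), (0, 10), (1, 5), (1, 10), (2, 5), (2, 10), (3, 5), (3, 10), (4, 5), (4, 10), (5, 5), (5, 10), (6, 5), (6, 10), (7, 5), (7, 10)]
Holes: [(0, 5), (0, 10), (1, 5), (1, 10), (2, 5), (2, 10), (3, 5), (3, 10), (4, 5), (4, 10), (5, 5), (5, 10), (6, 5), (6, 10), (7, 5), (7, 10)]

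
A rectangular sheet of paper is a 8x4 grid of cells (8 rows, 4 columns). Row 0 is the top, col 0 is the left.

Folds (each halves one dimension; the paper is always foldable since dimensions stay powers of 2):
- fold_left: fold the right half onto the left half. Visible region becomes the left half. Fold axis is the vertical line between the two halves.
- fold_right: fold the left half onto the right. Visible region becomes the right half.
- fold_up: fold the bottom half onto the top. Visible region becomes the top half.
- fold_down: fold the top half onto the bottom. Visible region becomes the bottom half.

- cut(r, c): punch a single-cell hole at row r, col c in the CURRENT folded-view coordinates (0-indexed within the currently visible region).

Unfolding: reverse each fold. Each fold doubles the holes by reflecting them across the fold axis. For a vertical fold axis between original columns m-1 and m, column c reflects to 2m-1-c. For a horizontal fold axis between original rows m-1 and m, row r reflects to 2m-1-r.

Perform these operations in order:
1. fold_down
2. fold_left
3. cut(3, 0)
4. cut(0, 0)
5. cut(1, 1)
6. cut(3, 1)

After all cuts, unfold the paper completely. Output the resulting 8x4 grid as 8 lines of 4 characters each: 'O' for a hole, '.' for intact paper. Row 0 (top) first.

Op 1 fold_down: fold axis h@4; visible region now rows[4,8) x cols[0,4) = 4x4
Op 2 fold_left: fold axis v@2; visible region now rows[4,8) x cols[0,2) = 4x2
Op 3 cut(3, 0): punch at orig (7,0); cuts so far [(7, 0)]; region rows[4,8) x cols[0,2) = 4x2
Op 4 cut(0, 0): punch at orig (4,0); cuts so far [(4, 0), (7, 0)]; region rows[4,8) x cols[0,2) = 4x2
Op 5 cut(1, 1): punch at orig (5,1); cuts so far [(4, 0), (5, 1), (7, 0)]; region rows[4,8) x cols[0,2) = 4x2
Op 6 cut(3, 1): punch at orig (7,1); cuts so far [(4, 0), (5, 1), (7, 0), (7, 1)]; region rows[4,8) x cols[0,2) = 4x2
Unfold 1 (reflect across v@2): 8 holes -> [(4, 0), (4, 3), (5, 1), (5, 2), (7, 0), (7, 1), (7, 2), (7, 3)]
Unfold 2 (reflect across h@4): 16 holes -> [(0, 0), (0, 1), (0, 2), (0, 3), (2, 1), (2, 2), (3, 0), (3, 3), (4, 0), (4, 3), (5, 1), (5, 2), (7, 0), (7, 1), (7, 2), (7, 3)]

Answer: OOOO
....
.OO.
O..O
O..O
.OO.
....
OOOO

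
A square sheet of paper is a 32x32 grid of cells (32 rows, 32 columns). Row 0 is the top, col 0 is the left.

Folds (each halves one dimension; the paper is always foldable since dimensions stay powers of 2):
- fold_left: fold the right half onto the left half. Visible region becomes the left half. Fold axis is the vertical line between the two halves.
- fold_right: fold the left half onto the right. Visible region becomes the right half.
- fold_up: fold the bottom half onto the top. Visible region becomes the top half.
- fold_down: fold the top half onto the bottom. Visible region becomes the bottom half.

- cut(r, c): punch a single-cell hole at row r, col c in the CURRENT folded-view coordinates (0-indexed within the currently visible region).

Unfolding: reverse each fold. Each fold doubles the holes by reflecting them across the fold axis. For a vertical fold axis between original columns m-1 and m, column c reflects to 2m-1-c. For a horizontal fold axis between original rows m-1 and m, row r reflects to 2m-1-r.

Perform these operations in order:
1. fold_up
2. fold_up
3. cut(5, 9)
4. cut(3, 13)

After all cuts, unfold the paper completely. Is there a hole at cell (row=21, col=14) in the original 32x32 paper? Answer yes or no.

Answer: no

Derivation:
Op 1 fold_up: fold axis h@16; visible region now rows[0,16) x cols[0,32) = 16x32
Op 2 fold_up: fold axis h@8; visible region now rows[0,8) x cols[0,32) = 8x32
Op 3 cut(5, 9): punch at orig (5,9); cuts so far [(5, 9)]; region rows[0,8) x cols[0,32) = 8x32
Op 4 cut(3, 13): punch at orig (3,13); cuts so far [(3, 13), (5, 9)]; region rows[0,8) x cols[0,32) = 8x32
Unfold 1 (reflect across h@8): 4 holes -> [(3, 13), (5, 9), (10, 9), (12, 13)]
Unfold 2 (reflect across h@16): 8 holes -> [(3, 13), (5, 9), (10, 9), (12, 13), (19, 13), (21, 9), (26, 9), (28, 13)]
Holes: [(3, 13), (5, 9), (10, 9), (12, 13), (19, 13), (21, 9), (26, 9), (28, 13)]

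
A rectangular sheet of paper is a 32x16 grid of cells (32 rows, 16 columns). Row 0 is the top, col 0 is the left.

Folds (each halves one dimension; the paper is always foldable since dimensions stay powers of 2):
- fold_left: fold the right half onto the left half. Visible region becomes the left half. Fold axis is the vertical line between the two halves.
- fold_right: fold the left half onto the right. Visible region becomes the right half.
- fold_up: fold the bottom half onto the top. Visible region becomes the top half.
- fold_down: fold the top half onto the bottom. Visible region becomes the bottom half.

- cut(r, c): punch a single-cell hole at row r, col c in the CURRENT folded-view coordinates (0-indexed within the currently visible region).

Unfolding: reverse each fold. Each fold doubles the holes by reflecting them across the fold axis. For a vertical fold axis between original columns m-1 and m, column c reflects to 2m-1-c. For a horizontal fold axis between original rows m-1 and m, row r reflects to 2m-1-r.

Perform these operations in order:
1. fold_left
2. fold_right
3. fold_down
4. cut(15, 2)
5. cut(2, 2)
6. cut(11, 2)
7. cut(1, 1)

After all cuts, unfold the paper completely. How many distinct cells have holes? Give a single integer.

Answer: 32

Derivation:
Op 1 fold_left: fold axis v@8; visible region now rows[0,32) x cols[0,8) = 32x8
Op 2 fold_right: fold axis v@4; visible region now rows[0,32) x cols[4,8) = 32x4
Op 3 fold_down: fold axis h@16; visible region now rows[16,32) x cols[4,8) = 16x4
Op 4 cut(15, 2): punch at orig (31,6); cuts so far [(31, 6)]; region rows[16,32) x cols[4,8) = 16x4
Op 5 cut(2, 2): punch at orig (18,6); cuts so far [(18, 6), (31, 6)]; region rows[16,32) x cols[4,8) = 16x4
Op 6 cut(11, 2): punch at orig (27,6); cuts so far [(18, 6), (27, 6), (31, 6)]; region rows[16,32) x cols[4,8) = 16x4
Op 7 cut(1, 1): punch at orig (17,5); cuts so far [(17, 5), (18, 6), (27, 6), (31, 6)]; region rows[16,32) x cols[4,8) = 16x4
Unfold 1 (reflect across h@16): 8 holes -> [(0, 6), (4, 6), (13, 6), (14, 5), (17, 5), (18, 6), (27, 6), (31, 6)]
Unfold 2 (reflect across v@4): 16 holes -> [(0, 1), (0, 6), (4, 1), (4, 6), (13, 1), (13, 6), (14, 2), (14, 5), (17, 2), (17, 5), (18, 1), (18, 6), (27, 1), (27, 6), (31, 1), (31, 6)]
Unfold 3 (reflect across v@8): 32 holes -> [(0, 1), (0, 6), (0, 9), (0, 14), (4, 1), (4, 6), (4, 9), (4, 14), (13, 1), (13, 6), (13, 9), (13, 14), (14, 2), (14, 5), (14, 10), (14, 13), (17, 2), (17, 5), (17, 10), (17, 13), (18, 1), (18, 6), (18, 9), (18, 14), (27, 1), (27, 6), (27, 9), (27, 14), (31, 1), (31, 6), (31, 9), (31, 14)]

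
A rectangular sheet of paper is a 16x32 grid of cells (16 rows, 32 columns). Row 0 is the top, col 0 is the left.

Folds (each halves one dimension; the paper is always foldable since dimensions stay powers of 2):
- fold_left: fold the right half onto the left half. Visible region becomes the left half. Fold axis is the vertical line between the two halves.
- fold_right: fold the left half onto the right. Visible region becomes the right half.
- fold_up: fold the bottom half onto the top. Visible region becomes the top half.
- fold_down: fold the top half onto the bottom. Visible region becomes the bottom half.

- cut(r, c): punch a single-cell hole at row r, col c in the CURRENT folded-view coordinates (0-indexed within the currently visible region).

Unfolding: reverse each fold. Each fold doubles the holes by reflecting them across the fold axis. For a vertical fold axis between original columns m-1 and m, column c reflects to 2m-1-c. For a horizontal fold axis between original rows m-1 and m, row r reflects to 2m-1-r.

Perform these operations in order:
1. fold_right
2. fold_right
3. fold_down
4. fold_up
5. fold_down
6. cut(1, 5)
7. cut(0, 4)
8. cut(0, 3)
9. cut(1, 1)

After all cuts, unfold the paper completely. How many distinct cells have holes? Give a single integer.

Op 1 fold_right: fold axis v@16; visible region now rows[0,16) x cols[16,32) = 16x16
Op 2 fold_right: fold axis v@24; visible region now rows[0,16) x cols[24,32) = 16x8
Op 3 fold_down: fold axis h@8; visible region now rows[8,16) x cols[24,32) = 8x8
Op 4 fold_up: fold axis h@12; visible region now rows[8,12) x cols[24,32) = 4x8
Op 5 fold_down: fold axis h@10; visible region now rows[10,12) x cols[24,32) = 2x8
Op 6 cut(1, 5): punch at orig (11,29); cuts so far [(11, 29)]; region rows[10,12) x cols[24,32) = 2x8
Op 7 cut(0, 4): punch at orig (10,28); cuts so far [(10, 28), (11, 29)]; region rows[10,12) x cols[24,32) = 2x8
Op 8 cut(0, 3): punch at orig (10,27); cuts so far [(10, 27), (10, 28), (11, 29)]; region rows[10,12) x cols[24,32) = 2x8
Op 9 cut(1, 1): punch at orig (11,25); cuts so far [(10, 27), (10, 28), (11, 25), (11, 29)]; region rows[10,12) x cols[24,32) = 2x8
Unfold 1 (reflect across h@10): 8 holes -> [(8, 25), (8, 29), (9, 27), (9, 28), (10, 27), (10, 28), (11, 25), (11, 29)]
Unfold 2 (reflect across h@12): 16 holes -> [(8, 25), (8, 29), (9, 27), (9, 28), (10, 27), (10, 28), (11, 25), (11, 29), (12, 25), (12, 29), (13, 27), (13, 28), (14, 27), (14, 28), (15, 25), (15, 29)]
Unfold 3 (reflect across h@8): 32 holes -> [(0, 25), (0, 29), (1, 27), (1, 28), (2, 27), (2, 28), (3, 25), (3, 29), (4, 25), (4, 29), (5, 27), (5, 28), (6, 27), (6, 28), (7, 25), (7, 29), (8, 25), (8, 29), (9, 27), (9, 28), (10, 27), (10, 28), (11, 25), (11, 29), (12, 25), (12, 29), (13, 27), (13, 28), (14, 27), (14, 28), (15, 25), (15, 29)]
Unfold 4 (reflect across v@24): 64 holes -> [(0, 18), (0, 22), (0, 25), (0, 29), (1, 19), (1, 20), (1, 27), (1, 28), (2, 19), (2, 20), (2, 27), (2, 28), (3, 18), (3, 22), (3, 25), (3, 29), (4, 18), (4, 22), (4, 25), (4, 29), (5, 19), (5, 20), (5, 27), (5, 28), (6, 19), (6, 20), (6, 27), (6, 28), (7, 18), (7, 22), (7, 25), (7, 29), (8, 18), (8, 22), (8, 25), (8, 29), (9, 19), (9, 20), (9, 27), (9, 28), (10, 19), (10, 20), (10, 27), (10, 28), (11, 18), (11, 22), (11, 25), (11, 29), (12, 18), (12, 22), (12, 25), (12, 29), (13, 19), (13, 20), (13, 27), (13, 28), (14, 19), (14, 20), (14, 27), (14, 28), (15, 18), (15, 22), (15, 25), (15, 29)]
Unfold 5 (reflect across v@16): 128 holes -> [(0, 2), (0, 6), (0, 9), (0, 13), (0, 18), (0, 22), (0, 25), (0, 29), (1, 3), (1, 4), (1, 11), (1, 12), (1, 19), (1, 20), (1, 27), (1, 28), (2, 3), (2, 4), (2, 11), (2, 12), (2, 19), (2, 20), (2, 27), (2, 28), (3, 2), (3, 6), (3, 9), (3, 13), (3, 18), (3, 22), (3, 25), (3, 29), (4, 2), (4, 6), (4, 9), (4, 13), (4, 18), (4, 22), (4, 25), (4, 29), (5, 3), (5, 4), (5, 11), (5, 12), (5, 19), (5, 20), (5, 27), (5, 28), (6, 3), (6, 4), (6, 11), (6, 12), (6, 19), (6, 20), (6, 27), (6, 28), (7, 2), (7, 6), (7, 9), (7, 13), (7, 18), (7, 22), (7, 25), (7, 29), (8, 2), (8, 6), (8, 9), (8, 13), (8, 18), (8, 22), (8, 25), (8, 29), (9, 3), (9, 4), (9, 11), (9, 12), (9, 19), (9, 20), (9, 27), (9, 28), (10, 3), (10, 4), (10, 11), (10, 12), (10, 19), (10, 20), (10, 27), (10, 28), (11, 2), (11, 6), (11, 9), (11, 13), (11, 18), (11, 22), (11, 25), (11, 29), (12, 2), (12, 6), (12, 9), (12, 13), (12, 18), (12, 22), (12, 25), (12, 29), (13, 3), (13, 4), (13, 11), (13, 12), (13, 19), (13, 20), (13, 27), (13, 28), (14, 3), (14, 4), (14, 11), (14, 12), (14, 19), (14, 20), (14, 27), (14, 28), (15, 2), (15, 6), (15, 9), (15, 13), (15, 18), (15, 22), (15, 25), (15, 29)]

Answer: 128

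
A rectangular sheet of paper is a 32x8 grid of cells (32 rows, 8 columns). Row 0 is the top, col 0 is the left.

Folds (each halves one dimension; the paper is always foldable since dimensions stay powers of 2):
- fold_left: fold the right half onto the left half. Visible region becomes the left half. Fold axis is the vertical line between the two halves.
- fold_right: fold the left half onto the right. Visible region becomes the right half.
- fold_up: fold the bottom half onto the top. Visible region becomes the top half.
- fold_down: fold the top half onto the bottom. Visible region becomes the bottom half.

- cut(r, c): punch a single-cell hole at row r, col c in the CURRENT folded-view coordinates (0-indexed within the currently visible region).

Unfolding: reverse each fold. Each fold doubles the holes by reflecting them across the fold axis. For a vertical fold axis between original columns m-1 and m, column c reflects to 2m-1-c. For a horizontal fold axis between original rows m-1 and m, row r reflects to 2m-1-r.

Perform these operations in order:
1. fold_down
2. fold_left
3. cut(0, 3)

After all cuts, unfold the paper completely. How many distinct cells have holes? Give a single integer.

Op 1 fold_down: fold axis h@16; visible region now rows[16,32) x cols[0,8) = 16x8
Op 2 fold_left: fold axis v@4; visible region now rows[16,32) x cols[0,4) = 16x4
Op 3 cut(0, 3): punch at orig (16,3); cuts so far [(16, 3)]; region rows[16,32) x cols[0,4) = 16x4
Unfold 1 (reflect across v@4): 2 holes -> [(16, 3), (16, 4)]
Unfold 2 (reflect across h@16): 4 holes -> [(15, 3), (15, 4), (16, 3), (16, 4)]

Answer: 4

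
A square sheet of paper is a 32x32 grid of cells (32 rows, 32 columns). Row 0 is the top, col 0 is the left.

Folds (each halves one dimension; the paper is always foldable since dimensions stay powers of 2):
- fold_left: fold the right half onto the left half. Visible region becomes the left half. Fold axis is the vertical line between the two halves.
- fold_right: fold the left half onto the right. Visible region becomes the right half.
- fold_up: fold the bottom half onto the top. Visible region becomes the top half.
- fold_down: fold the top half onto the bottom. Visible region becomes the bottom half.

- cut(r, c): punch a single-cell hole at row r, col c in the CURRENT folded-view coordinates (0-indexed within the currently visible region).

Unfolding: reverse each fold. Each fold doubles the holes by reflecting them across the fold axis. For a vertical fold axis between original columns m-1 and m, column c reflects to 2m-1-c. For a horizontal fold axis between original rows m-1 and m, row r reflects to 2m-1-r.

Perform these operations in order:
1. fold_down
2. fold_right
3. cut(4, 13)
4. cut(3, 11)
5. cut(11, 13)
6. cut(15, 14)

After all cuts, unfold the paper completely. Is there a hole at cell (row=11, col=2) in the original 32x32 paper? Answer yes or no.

Answer: yes

Derivation:
Op 1 fold_down: fold axis h@16; visible region now rows[16,32) x cols[0,32) = 16x32
Op 2 fold_right: fold axis v@16; visible region now rows[16,32) x cols[16,32) = 16x16
Op 3 cut(4, 13): punch at orig (20,29); cuts so far [(20, 29)]; region rows[16,32) x cols[16,32) = 16x16
Op 4 cut(3, 11): punch at orig (19,27); cuts so far [(19, 27), (20, 29)]; region rows[16,32) x cols[16,32) = 16x16
Op 5 cut(11, 13): punch at orig (27,29); cuts so far [(19, 27), (20, 29), (27, 29)]; region rows[16,32) x cols[16,32) = 16x16
Op 6 cut(15, 14): punch at orig (31,30); cuts so far [(19, 27), (20, 29), (27, 29), (31, 30)]; region rows[16,32) x cols[16,32) = 16x16
Unfold 1 (reflect across v@16): 8 holes -> [(19, 4), (19, 27), (20, 2), (20, 29), (27, 2), (27, 29), (31, 1), (31, 30)]
Unfold 2 (reflect across h@16): 16 holes -> [(0, 1), (0, 30), (4, 2), (4, 29), (11, 2), (11, 29), (12, 4), (12, 27), (19, 4), (19, 27), (20, 2), (20, 29), (27, 2), (27, 29), (31, 1), (31, 30)]
Holes: [(0, 1), (0, 30), (4, 2), (4, 29), (11, 2), (11, 29), (12, 4), (12, 27), (19, 4), (19, 27), (20, 2), (20, 29), (27, 2), (27, 29), (31, 1), (31, 30)]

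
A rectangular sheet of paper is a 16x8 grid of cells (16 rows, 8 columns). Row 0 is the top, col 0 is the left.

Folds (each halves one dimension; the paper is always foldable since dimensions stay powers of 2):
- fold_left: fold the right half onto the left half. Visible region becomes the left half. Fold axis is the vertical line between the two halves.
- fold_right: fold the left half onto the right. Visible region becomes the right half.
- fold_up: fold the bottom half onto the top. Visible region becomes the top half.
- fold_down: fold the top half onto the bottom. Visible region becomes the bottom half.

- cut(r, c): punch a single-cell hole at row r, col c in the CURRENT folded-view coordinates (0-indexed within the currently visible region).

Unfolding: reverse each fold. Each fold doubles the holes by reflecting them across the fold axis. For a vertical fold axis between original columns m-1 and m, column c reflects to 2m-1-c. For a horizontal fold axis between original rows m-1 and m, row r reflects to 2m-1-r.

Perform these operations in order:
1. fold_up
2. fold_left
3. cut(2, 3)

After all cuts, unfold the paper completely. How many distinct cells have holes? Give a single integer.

Op 1 fold_up: fold axis h@8; visible region now rows[0,8) x cols[0,8) = 8x8
Op 2 fold_left: fold axis v@4; visible region now rows[0,8) x cols[0,4) = 8x4
Op 3 cut(2, 3): punch at orig (2,3); cuts so far [(2, 3)]; region rows[0,8) x cols[0,4) = 8x4
Unfold 1 (reflect across v@4): 2 holes -> [(2, 3), (2, 4)]
Unfold 2 (reflect across h@8): 4 holes -> [(2, 3), (2, 4), (13, 3), (13, 4)]

Answer: 4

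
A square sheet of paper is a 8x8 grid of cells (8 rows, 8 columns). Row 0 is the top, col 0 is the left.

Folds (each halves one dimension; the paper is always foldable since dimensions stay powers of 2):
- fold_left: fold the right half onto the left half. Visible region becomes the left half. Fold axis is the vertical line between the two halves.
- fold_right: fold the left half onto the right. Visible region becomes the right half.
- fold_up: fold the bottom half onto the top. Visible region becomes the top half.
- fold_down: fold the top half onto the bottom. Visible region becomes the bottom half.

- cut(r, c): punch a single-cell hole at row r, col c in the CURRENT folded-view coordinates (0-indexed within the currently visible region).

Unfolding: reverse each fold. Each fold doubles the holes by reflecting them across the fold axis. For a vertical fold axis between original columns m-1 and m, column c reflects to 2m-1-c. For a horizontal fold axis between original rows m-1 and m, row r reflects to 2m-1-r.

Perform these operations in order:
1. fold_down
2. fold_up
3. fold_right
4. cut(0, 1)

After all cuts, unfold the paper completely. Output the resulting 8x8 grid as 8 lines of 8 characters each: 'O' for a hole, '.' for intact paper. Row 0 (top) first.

Answer: ..O..O..
........
........
..O..O..
..O..O..
........
........
..O..O..

Derivation:
Op 1 fold_down: fold axis h@4; visible region now rows[4,8) x cols[0,8) = 4x8
Op 2 fold_up: fold axis h@6; visible region now rows[4,6) x cols[0,8) = 2x8
Op 3 fold_right: fold axis v@4; visible region now rows[4,6) x cols[4,8) = 2x4
Op 4 cut(0, 1): punch at orig (4,5); cuts so far [(4, 5)]; region rows[4,6) x cols[4,8) = 2x4
Unfold 1 (reflect across v@4): 2 holes -> [(4, 2), (4, 5)]
Unfold 2 (reflect across h@6): 4 holes -> [(4, 2), (4, 5), (7, 2), (7, 5)]
Unfold 3 (reflect across h@4): 8 holes -> [(0, 2), (0, 5), (3, 2), (3, 5), (4, 2), (4, 5), (7, 2), (7, 5)]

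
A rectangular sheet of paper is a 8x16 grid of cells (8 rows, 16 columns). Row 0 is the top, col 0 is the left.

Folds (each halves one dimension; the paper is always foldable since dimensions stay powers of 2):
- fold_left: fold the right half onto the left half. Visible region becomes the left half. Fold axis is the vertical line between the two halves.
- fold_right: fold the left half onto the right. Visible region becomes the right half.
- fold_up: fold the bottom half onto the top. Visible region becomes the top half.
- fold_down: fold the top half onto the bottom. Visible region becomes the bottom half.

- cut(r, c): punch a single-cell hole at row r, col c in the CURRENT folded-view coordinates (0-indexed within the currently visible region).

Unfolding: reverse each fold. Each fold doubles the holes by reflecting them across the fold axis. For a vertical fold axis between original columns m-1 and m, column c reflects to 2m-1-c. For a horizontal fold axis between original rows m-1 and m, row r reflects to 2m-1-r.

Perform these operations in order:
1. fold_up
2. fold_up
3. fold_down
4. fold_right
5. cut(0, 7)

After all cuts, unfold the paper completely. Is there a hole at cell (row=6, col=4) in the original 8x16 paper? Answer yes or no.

Op 1 fold_up: fold axis h@4; visible region now rows[0,4) x cols[0,16) = 4x16
Op 2 fold_up: fold axis h@2; visible region now rows[0,2) x cols[0,16) = 2x16
Op 3 fold_down: fold axis h@1; visible region now rows[1,2) x cols[0,16) = 1x16
Op 4 fold_right: fold axis v@8; visible region now rows[1,2) x cols[8,16) = 1x8
Op 5 cut(0, 7): punch at orig (1,15); cuts so far [(1, 15)]; region rows[1,2) x cols[8,16) = 1x8
Unfold 1 (reflect across v@8): 2 holes -> [(1, 0), (1, 15)]
Unfold 2 (reflect across h@1): 4 holes -> [(0, 0), (0, 15), (1, 0), (1, 15)]
Unfold 3 (reflect across h@2): 8 holes -> [(0, 0), (0, 15), (1, 0), (1, 15), (2, 0), (2, 15), (3, 0), (3, 15)]
Unfold 4 (reflect across h@4): 16 holes -> [(0, 0), (0, 15), (1, 0), (1, 15), (2, 0), (2, 15), (3, 0), (3, 15), (4, 0), (4, 15), (5, 0), (5, 15), (6, 0), (6, 15), (7, 0), (7, 15)]
Holes: [(0, 0), (0, 15), (1, 0), (1, 15), (2, 0), (2, 15), (3, 0), (3, 15), (4, 0), (4, 15), (5, 0), (5, 15), (6, 0), (6, 15), (7, 0), (7, 15)]

Answer: no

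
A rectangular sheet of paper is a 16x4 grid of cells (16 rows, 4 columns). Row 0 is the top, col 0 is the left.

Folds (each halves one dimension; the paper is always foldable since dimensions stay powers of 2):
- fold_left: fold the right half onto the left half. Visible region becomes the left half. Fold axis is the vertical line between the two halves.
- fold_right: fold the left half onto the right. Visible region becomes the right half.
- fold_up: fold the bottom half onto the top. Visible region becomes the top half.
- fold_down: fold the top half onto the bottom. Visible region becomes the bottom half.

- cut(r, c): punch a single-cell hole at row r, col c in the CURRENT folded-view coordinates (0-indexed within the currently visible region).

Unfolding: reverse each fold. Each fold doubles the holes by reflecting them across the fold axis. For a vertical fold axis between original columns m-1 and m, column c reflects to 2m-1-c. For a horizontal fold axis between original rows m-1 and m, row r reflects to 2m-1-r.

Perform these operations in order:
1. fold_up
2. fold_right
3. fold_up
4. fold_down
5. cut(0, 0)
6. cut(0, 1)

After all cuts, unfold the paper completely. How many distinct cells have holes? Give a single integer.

Op 1 fold_up: fold axis h@8; visible region now rows[0,8) x cols[0,4) = 8x4
Op 2 fold_right: fold axis v@2; visible region now rows[0,8) x cols[2,4) = 8x2
Op 3 fold_up: fold axis h@4; visible region now rows[0,4) x cols[2,4) = 4x2
Op 4 fold_down: fold axis h@2; visible region now rows[2,4) x cols[2,4) = 2x2
Op 5 cut(0, 0): punch at orig (2,2); cuts so far [(2, 2)]; region rows[2,4) x cols[2,4) = 2x2
Op 6 cut(0, 1): punch at orig (2,3); cuts so far [(2, 2), (2, 3)]; region rows[2,4) x cols[2,4) = 2x2
Unfold 1 (reflect across h@2): 4 holes -> [(1, 2), (1, 3), (2, 2), (2, 3)]
Unfold 2 (reflect across h@4): 8 holes -> [(1, 2), (1, 3), (2, 2), (2, 3), (5, 2), (5, 3), (6, 2), (6, 3)]
Unfold 3 (reflect across v@2): 16 holes -> [(1, 0), (1, 1), (1, 2), (1, 3), (2, 0), (2, 1), (2, 2), (2, 3), (5, 0), (5, 1), (5, 2), (5, 3), (6, 0), (6, 1), (6, 2), (6, 3)]
Unfold 4 (reflect across h@8): 32 holes -> [(1, 0), (1, 1), (1, 2), (1, 3), (2, 0), (2, 1), (2, 2), (2, 3), (5, 0), (5, 1), (5, 2), (5, 3), (6, 0), (6, 1), (6, 2), (6, 3), (9, 0), (9, 1), (9, 2), (9, 3), (10, 0), (10, 1), (10, 2), (10, 3), (13, 0), (13, 1), (13, 2), (13, 3), (14, 0), (14, 1), (14, 2), (14, 3)]

Answer: 32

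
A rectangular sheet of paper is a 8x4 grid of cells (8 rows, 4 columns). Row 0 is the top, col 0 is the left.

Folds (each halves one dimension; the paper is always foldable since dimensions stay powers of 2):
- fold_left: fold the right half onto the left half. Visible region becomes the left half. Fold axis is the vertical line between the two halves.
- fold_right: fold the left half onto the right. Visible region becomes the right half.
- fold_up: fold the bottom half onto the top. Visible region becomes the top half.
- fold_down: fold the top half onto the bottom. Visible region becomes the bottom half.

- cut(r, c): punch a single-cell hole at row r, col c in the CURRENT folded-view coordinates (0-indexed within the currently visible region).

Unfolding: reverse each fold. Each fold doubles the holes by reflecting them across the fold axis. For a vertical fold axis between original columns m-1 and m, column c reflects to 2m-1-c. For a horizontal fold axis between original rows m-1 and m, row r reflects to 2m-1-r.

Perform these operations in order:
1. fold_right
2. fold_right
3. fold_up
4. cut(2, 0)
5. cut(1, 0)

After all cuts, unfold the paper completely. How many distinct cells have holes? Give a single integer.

Answer: 16

Derivation:
Op 1 fold_right: fold axis v@2; visible region now rows[0,8) x cols[2,4) = 8x2
Op 2 fold_right: fold axis v@3; visible region now rows[0,8) x cols[3,4) = 8x1
Op 3 fold_up: fold axis h@4; visible region now rows[0,4) x cols[3,4) = 4x1
Op 4 cut(2, 0): punch at orig (2,3); cuts so far [(2, 3)]; region rows[0,4) x cols[3,4) = 4x1
Op 5 cut(1, 0): punch at orig (1,3); cuts so far [(1, 3), (2, 3)]; region rows[0,4) x cols[3,4) = 4x1
Unfold 1 (reflect across h@4): 4 holes -> [(1, 3), (2, 3), (5, 3), (6, 3)]
Unfold 2 (reflect across v@3): 8 holes -> [(1, 2), (1, 3), (2, 2), (2, 3), (5, 2), (5, 3), (6, 2), (6, 3)]
Unfold 3 (reflect across v@2): 16 holes -> [(1, 0), (1, 1), (1, 2), (1, 3), (2, 0), (2, 1), (2, 2), (2, 3), (5, 0), (5, 1), (5, 2), (5, 3), (6, 0), (6, 1), (6, 2), (6, 3)]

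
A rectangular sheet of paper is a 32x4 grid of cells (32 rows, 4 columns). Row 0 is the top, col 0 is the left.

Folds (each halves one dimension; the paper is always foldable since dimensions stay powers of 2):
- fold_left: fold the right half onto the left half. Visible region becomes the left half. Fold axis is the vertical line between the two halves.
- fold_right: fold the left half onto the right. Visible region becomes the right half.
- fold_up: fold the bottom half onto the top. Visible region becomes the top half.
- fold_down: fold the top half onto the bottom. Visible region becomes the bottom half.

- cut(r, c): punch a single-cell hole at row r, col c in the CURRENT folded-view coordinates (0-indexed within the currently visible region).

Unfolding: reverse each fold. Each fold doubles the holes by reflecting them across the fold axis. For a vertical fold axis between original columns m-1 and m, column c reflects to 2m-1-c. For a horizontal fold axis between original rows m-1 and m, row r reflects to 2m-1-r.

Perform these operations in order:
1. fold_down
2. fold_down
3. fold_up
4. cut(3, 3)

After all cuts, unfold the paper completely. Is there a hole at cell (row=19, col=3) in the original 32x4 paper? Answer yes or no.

Answer: yes

Derivation:
Op 1 fold_down: fold axis h@16; visible region now rows[16,32) x cols[0,4) = 16x4
Op 2 fold_down: fold axis h@24; visible region now rows[24,32) x cols[0,4) = 8x4
Op 3 fold_up: fold axis h@28; visible region now rows[24,28) x cols[0,4) = 4x4
Op 4 cut(3, 3): punch at orig (27,3); cuts so far [(27, 3)]; region rows[24,28) x cols[0,4) = 4x4
Unfold 1 (reflect across h@28): 2 holes -> [(27, 3), (28, 3)]
Unfold 2 (reflect across h@24): 4 holes -> [(19, 3), (20, 3), (27, 3), (28, 3)]
Unfold 3 (reflect across h@16): 8 holes -> [(3, 3), (4, 3), (11, 3), (12, 3), (19, 3), (20, 3), (27, 3), (28, 3)]
Holes: [(3, 3), (4, 3), (11, 3), (12, 3), (19, 3), (20, 3), (27, 3), (28, 3)]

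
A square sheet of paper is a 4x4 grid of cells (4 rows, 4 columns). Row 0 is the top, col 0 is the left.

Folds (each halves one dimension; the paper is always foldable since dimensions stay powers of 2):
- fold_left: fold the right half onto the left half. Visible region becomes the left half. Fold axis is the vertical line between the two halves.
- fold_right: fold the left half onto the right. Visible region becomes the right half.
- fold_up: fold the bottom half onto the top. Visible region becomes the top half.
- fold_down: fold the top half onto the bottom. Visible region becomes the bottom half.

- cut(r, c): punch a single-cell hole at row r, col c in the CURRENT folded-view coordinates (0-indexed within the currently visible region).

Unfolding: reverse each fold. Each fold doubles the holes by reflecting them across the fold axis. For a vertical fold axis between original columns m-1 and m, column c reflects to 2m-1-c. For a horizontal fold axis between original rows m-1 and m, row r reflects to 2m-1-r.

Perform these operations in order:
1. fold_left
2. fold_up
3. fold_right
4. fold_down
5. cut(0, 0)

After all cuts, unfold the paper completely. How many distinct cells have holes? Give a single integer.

Answer: 16

Derivation:
Op 1 fold_left: fold axis v@2; visible region now rows[0,4) x cols[0,2) = 4x2
Op 2 fold_up: fold axis h@2; visible region now rows[0,2) x cols[0,2) = 2x2
Op 3 fold_right: fold axis v@1; visible region now rows[0,2) x cols[1,2) = 2x1
Op 4 fold_down: fold axis h@1; visible region now rows[1,2) x cols[1,2) = 1x1
Op 5 cut(0, 0): punch at orig (1,1); cuts so far [(1, 1)]; region rows[1,2) x cols[1,2) = 1x1
Unfold 1 (reflect across h@1): 2 holes -> [(0, 1), (1, 1)]
Unfold 2 (reflect across v@1): 4 holes -> [(0, 0), (0, 1), (1, 0), (1, 1)]
Unfold 3 (reflect across h@2): 8 holes -> [(0, 0), (0, 1), (1, 0), (1, 1), (2, 0), (2, 1), (3, 0), (3, 1)]
Unfold 4 (reflect across v@2): 16 holes -> [(0, 0), (0, 1), (0, 2), (0, 3), (1, 0), (1, 1), (1, 2), (1, 3), (2, 0), (2, 1), (2, 2), (2, 3), (3, 0), (3, 1), (3, 2), (3, 3)]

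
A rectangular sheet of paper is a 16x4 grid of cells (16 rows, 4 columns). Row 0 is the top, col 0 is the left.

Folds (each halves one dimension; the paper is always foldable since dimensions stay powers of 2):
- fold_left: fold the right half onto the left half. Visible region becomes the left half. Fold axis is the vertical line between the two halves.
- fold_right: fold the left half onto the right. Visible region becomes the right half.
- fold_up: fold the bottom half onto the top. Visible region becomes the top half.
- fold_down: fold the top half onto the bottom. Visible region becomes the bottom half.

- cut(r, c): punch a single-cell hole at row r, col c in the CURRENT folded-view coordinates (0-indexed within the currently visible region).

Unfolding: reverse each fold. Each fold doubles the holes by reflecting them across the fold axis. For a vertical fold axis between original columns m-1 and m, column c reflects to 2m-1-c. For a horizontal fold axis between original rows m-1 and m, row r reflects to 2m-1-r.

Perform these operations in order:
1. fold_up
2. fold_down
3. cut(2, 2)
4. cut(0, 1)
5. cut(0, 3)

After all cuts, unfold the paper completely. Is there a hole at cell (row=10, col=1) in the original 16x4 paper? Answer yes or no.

Answer: no

Derivation:
Op 1 fold_up: fold axis h@8; visible region now rows[0,8) x cols[0,4) = 8x4
Op 2 fold_down: fold axis h@4; visible region now rows[4,8) x cols[0,4) = 4x4
Op 3 cut(2, 2): punch at orig (6,2); cuts so far [(6, 2)]; region rows[4,8) x cols[0,4) = 4x4
Op 4 cut(0, 1): punch at orig (4,1); cuts so far [(4, 1), (6, 2)]; region rows[4,8) x cols[0,4) = 4x4
Op 5 cut(0, 3): punch at orig (4,3); cuts so far [(4, 1), (4, 3), (6, 2)]; region rows[4,8) x cols[0,4) = 4x4
Unfold 1 (reflect across h@4): 6 holes -> [(1, 2), (3, 1), (3, 3), (4, 1), (4, 3), (6, 2)]
Unfold 2 (reflect across h@8): 12 holes -> [(1, 2), (3, 1), (3, 3), (4, 1), (4, 3), (6, 2), (9, 2), (11, 1), (11, 3), (12, 1), (12, 3), (14, 2)]
Holes: [(1, 2), (3, 1), (3, 3), (4, 1), (4, 3), (6, 2), (9, 2), (11, 1), (11, 3), (12, 1), (12, 3), (14, 2)]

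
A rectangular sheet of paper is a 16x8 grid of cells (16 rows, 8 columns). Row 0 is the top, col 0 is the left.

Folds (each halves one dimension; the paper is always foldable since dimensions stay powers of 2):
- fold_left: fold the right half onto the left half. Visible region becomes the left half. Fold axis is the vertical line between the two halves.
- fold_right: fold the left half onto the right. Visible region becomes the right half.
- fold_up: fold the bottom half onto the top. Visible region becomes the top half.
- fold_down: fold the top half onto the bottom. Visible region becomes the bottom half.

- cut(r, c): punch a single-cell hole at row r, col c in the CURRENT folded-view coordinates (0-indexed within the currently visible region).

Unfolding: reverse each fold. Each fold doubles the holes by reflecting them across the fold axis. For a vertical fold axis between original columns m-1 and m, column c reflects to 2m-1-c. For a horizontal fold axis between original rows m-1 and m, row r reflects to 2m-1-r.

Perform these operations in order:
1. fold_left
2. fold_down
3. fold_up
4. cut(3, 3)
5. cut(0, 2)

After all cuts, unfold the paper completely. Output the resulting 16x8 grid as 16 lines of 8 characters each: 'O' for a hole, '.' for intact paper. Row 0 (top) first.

Answer: ..O..O..
........
........
...OO...
...OO...
........
........
..O..O..
..O..O..
........
........
...OO...
...OO...
........
........
..O..O..

Derivation:
Op 1 fold_left: fold axis v@4; visible region now rows[0,16) x cols[0,4) = 16x4
Op 2 fold_down: fold axis h@8; visible region now rows[8,16) x cols[0,4) = 8x4
Op 3 fold_up: fold axis h@12; visible region now rows[8,12) x cols[0,4) = 4x4
Op 4 cut(3, 3): punch at orig (11,3); cuts so far [(11, 3)]; region rows[8,12) x cols[0,4) = 4x4
Op 5 cut(0, 2): punch at orig (8,2); cuts so far [(8, 2), (11, 3)]; region rows[8,12) x cols[0,4) = 4x4
Unfold 1 (reflect across h@12): 4 holes -> [(8, 2), (11, 3), (12, 3), (15, 2)]
Unfold 2 (reflect across h@8): 8 holes -> [(0, 2), (3, 3), (4, 3), (7, 2), (8, 2), (11, 3), (12, 3), (15, 2)]
Unfold 3 (reflect across v@4): 16 holes -> [(0, 2), (0, 5), (3, 3), (3, 4), (4, 3), (4, 4), (7, 2), (7, 5), (8, 2), (8, 5), (11, 3), (11, 4), (12, 3), (12, 4), (15, 2), (15, 5)]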